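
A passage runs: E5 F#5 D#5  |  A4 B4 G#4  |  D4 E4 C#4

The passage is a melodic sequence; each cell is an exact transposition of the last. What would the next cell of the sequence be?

G3 A3 F#3

Unit = 3 notes; the statements start on E5, A4, D4, moving down a 5th each time.
So cell 4 is G3 A3 F#3.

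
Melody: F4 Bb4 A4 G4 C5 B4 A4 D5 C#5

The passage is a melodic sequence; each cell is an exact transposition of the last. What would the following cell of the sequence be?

B4 E5 D#5

With a 3-note motive the entries are F4, G4, A4, each up a 2nd from the previous.
From B4 the exact shape gives B4 E5 D#5.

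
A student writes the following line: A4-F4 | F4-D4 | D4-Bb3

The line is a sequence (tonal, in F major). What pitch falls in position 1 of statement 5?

The unit is 2 notes. Position-1 pitches of the 3 shown cells: A4, F4, D4.
Extending down a 3rd: Bb3 → G3.

G3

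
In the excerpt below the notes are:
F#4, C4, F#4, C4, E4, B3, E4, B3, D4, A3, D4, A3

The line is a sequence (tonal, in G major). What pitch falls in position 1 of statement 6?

The unit is 4 notes. Position-1 pitches of the 3 shown cells: F#4, E4, D4.
Extending down a 2nd: C4 → B3 → A3.

A3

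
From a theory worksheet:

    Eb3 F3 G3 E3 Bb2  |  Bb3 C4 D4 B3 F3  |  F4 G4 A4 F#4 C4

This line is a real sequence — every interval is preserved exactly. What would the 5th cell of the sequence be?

Taking 5-note groups, the heads are Eb3, Bb3, F4: the pattern moves up a 5th.
Extending up a 5th: C5 → G5.
So cell 5 is G5 A5 B5 G#5 D5.

G5 A5 B5 G#5 D5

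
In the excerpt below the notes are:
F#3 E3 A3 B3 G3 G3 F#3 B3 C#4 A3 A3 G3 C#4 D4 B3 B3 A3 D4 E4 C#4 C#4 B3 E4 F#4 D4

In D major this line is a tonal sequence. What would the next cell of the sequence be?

The 5-note cells begin on F#3, G3, A3, B3, C#4 — each up a 2nd from the last.
Statement 6 starts on D4 and keeps the same diatonic contour: D4 C#4 F#4 G4 E4.

D4 C#4 F#4 G4 E4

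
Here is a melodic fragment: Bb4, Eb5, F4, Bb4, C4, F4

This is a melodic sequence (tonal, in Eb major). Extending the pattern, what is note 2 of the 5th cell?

G3

With 2-note cells, note 2 of each statement runs Eb5, Bb4, F4.
Carrying that down a 4th forward: C4 → G3.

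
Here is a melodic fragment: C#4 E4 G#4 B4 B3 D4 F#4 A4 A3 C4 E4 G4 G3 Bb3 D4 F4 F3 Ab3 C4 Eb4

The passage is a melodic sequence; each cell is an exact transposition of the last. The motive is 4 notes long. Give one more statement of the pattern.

Taking 4-note groups, the heads are C#4, B3, A3, G3, F3: the pattern moves down a 2nd.
Statement 6 starts on Eb3 and keeps the same exact contour: Eb3 Gb3 Bb3 Db4.

Eb3 Gb3 Bb3 Db4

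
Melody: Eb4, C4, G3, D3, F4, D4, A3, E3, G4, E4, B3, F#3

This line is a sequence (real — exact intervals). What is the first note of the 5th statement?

B4

The 4-note cells begin on Eb4, F4, G4 — each up a 2nd from the last.
Continuing: A4 → B4. Statement 5 starts on B4.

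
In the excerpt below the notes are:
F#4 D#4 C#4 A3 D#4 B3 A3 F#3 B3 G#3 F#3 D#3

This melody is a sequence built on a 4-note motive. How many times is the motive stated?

3

12 notes in groups of 4 gives 12/4 = 3 statements.
Starts: F#4, D#4, B3 — each down a 3rd.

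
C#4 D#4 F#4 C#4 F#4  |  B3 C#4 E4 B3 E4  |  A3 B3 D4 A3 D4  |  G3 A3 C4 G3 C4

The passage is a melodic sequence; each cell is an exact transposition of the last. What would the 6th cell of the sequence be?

With a 5-note motive the entries are C#4, B3, A3, G3, each down a 2nd from the previous.
Continuing the starts: F3 → Eb3.
Statement 6 starts on Eb3 and keeps the same exact contour: Eb3 F3 Ab3 Eb3 Ab3.

Eb3 F3 Ab3 Eb3 Ab3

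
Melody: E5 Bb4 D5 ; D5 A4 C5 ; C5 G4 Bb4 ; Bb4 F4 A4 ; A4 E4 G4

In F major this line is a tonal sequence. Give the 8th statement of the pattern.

E4 Bb3 D4

Unit = 3 notes; the statements start on E5, D5, C5, Bb4, A4, moving down a 2nd each time.
Extending down a 2nd: G4 → F4 → E4.
From E4 the diatonic shape gives E4 Bb3 D4.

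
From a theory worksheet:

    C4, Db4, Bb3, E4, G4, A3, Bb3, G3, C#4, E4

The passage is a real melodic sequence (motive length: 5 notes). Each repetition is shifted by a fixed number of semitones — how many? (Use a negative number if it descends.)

-3

Taking 5-note groups, the heads are C4, A3: the pattern moves down a 3rd.
Counting half-steps from C4 to A3: -3.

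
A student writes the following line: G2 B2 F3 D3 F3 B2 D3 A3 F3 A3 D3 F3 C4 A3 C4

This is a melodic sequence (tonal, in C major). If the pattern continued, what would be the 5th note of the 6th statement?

Grouping in 5s, the 5th note of each cell is F3, A3, C4.
Extending up a 3rd: E4 → G4 → B4.

B4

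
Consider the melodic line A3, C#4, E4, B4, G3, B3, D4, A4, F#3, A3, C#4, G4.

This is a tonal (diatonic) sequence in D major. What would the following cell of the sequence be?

Unit = 4 notes; the statements start on A3, G3, F#3, moving down a 2nd each time.
So cell 4 is E3 G3 B3 F#4.

E3 G3 B3 F#4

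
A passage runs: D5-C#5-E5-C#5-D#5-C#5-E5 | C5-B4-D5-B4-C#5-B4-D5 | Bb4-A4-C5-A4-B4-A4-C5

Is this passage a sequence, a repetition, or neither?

Each 7-note cell is the previous one transposed down a 2nd.

sequence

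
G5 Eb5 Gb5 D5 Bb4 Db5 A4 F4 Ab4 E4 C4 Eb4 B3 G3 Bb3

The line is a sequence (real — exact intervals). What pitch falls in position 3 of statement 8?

The unit is 3 notes. Position-3 pitches of the 5 shown cells: Gb5, Db5, Ab4, Eb4, Bb3.
Extending down a 4th: F3 → C3 → G2.

G2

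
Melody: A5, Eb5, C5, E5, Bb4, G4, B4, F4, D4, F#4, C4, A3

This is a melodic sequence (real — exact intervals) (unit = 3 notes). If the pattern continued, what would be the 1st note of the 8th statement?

A#2

With 3-note cells, note 1 of each statement runs A5, E5, B4, F#4.
Each moves down a 4th. Continuing: C#4 → G#3 → D#3 → A#2.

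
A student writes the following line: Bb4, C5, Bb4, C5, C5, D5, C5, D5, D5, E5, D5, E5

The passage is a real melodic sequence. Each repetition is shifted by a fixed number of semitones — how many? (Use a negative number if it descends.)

2

Unit = 4 notes; the statements start on Bb4, C5, D5, moving up a 2nd each time.
Bb4 to C5 spans +2 semitones.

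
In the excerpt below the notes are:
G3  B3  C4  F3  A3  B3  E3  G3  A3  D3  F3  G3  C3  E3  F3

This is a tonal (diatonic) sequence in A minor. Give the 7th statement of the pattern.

A2 C3 D3

Taking 3-note groups, the heads are G3, F3, E3, D3, C3: the pattern moves down a 2nd.
Carrying on: B2 → A2.
From A2 the diatonic shape gives A2 C3 D3.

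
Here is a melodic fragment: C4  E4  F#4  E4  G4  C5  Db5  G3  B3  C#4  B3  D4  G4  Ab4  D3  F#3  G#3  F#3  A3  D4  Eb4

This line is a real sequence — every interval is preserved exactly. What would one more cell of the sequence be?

A2 C#3 D#3 C#3 E3 A3 Bb3

Taking 7-note groups, the heads are C4, G3, D3: the pattern moves down a 4th.
Statement 4 starts on A2 and keeps the same exact contour: A2 C#3 D#3 C#3 E3 A3 Bb3.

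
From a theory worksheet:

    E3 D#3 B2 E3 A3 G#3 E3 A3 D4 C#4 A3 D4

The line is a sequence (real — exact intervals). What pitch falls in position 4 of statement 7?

Bb5

With 4-note cells, note 4 of each statement runs E3, A3, D4.
Carrying that up a 4th forward: G4 → C5 → F5 → Bb5.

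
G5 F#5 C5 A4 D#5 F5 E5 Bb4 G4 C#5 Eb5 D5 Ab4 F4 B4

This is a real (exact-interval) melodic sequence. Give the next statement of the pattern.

Unit = 5 notes; the statements start on G5, F5, Eb5, moving down a 2nd each time.
So cell 4 is Db5 C5 Gb4 Eb4 A4.

Db5 C5 Gb4 Eb4 A4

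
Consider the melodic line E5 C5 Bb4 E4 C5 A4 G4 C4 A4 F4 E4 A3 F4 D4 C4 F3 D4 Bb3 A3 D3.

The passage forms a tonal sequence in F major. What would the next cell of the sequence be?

Taking 4-note groups, the heads are E5, C5, A4, F4, D4: the pattern moves down a 3rd.
From Bb3 the diatonic shape gives Bb3 G3 F3 Bb2.

Bb3 G3 F3 Bb2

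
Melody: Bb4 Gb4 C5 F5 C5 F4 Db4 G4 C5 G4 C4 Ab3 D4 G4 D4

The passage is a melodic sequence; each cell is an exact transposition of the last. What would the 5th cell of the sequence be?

Taking 5-note groups, the heads are Bb4, F4, C4: the pattern moves down a 4th.
Carrying on: G3 → D3.
Statement 5 starts on D3 and keeps the same exact contour: D3 Bb2 E3 A3 E3.

D3 Bb2 E3 A3 E3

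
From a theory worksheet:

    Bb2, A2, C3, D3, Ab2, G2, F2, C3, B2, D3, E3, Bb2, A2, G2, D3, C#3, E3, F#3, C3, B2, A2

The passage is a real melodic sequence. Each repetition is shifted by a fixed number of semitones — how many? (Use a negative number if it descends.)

2

Unit = 7 notes; the statements start on Bb2, C3, D3, moving up a 2nd each time.
Bb2→C3 is 48 − 46 = 2 semitones.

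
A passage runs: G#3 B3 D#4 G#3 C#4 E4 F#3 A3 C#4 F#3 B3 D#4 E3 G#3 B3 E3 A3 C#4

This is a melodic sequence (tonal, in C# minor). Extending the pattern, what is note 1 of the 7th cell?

The unit is 6 notes. Position-1 pitches of the 3 shown cells: G#3, F#3, E3.
Each moves down a 2nd. Continuing: D#3 → C#3 → B2 → A2.

A2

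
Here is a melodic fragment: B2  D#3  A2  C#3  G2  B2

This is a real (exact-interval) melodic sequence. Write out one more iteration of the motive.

Taking 2-note groups, the heads are B2, A2, G2: the pattern moves down a 2nd.
From F2 the exact shape gives F2 A2.

F2 A2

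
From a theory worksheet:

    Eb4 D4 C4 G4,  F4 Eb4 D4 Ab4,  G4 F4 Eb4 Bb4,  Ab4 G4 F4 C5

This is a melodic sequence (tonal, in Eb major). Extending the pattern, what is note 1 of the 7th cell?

Grouping in 4s, the 1st note of each cell is Eb4, F4, G4, Ab4.
Extending up a 2nd: Bb4 → C5 → D5.

D5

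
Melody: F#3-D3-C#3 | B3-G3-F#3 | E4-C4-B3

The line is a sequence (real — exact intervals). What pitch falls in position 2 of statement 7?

With 3-note cells, note 2 of each statement runs D3, G3, C4.
Extending up a 4th: F4 → Bb4 → Eb5 → Ab5.

Ab5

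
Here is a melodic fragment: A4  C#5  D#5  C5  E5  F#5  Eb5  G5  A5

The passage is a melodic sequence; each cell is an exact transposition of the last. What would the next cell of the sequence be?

Gb5 Bb5 C6

The 3-note cells begin on A4, C5, Eb5 — each up a 3rd from the last.
So cell 4 is Gb5 Bb5 C6.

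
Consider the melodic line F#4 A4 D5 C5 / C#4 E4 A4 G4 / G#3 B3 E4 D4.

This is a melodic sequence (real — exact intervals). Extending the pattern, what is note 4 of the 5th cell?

E3

With 4-note cells, note 4 of each statement runs C5, G4, D4.
Carrying that down a 4th forward: A3 → E3.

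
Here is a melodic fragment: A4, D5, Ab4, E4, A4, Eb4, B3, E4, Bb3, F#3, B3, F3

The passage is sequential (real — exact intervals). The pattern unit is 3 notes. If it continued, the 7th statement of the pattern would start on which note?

D#2

The 3-note cells begin on A4, E4, B3, F#3 — each down a 4th from the last.
Continuing: C#3 → G#2 → D#2. Statement 7 starts on D#2.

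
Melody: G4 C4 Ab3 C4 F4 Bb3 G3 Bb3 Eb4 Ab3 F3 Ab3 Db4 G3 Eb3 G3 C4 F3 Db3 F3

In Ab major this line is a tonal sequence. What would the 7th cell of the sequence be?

The 4-note cells begin on G4, F4, Eb4, Db4, C4 — each down a 2nd from the last.
Continuing the starts: Bb3 → Ab3.
Statement 7 starts on Ab3 and keeps the same diatonic contour: Ab3 Db3 Bb2 Db3.

Ab3 Db3 Bb2 Db3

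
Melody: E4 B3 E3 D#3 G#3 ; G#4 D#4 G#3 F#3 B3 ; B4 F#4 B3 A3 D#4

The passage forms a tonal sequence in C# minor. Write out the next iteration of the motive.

Unit = 5 notes; the statements start on E4, G#4, B4, moving up a 3rd each time.
Statement 4 starts on D#5 and keeps the same diatonic contour: D#5 A4 D#4 C#4 F#4.

D#5 A4 D#4 C#4 F#4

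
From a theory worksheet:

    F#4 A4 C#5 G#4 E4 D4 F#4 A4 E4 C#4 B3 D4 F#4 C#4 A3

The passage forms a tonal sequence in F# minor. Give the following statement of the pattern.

Taking 5-note groups, the heads are F#4, D4, B3: the pattern moves down a 3rd.
So cell 4 is G#3 B3 D4 A3 F#3.

G#3 B3 D4 A3 F#3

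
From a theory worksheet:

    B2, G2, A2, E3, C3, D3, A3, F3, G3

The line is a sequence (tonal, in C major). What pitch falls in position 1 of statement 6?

The unit is 3 notes. Position-1 pitches of the 3 shown cells: B2, E3, A3.
Carrying that up a 4th forward: D4 → G4 → C5.

C5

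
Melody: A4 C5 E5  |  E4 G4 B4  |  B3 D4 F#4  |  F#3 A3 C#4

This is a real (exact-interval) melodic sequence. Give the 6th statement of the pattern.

Unit = 3 notes; the statements start on A4, E4, B3, F#3, moving down a 4th each time.
Continuing the starts: C#3 → G#2.
So cell 6 is G#2 B2 D#3.

G#2 B2 D#3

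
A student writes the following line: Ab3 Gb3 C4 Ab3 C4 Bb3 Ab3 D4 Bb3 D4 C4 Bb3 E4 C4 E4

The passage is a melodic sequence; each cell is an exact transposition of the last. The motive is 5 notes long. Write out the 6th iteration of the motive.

Unit = 5 notes; the statements start on Ab3, Bb3, C4, moving up a 2nd each time.
Carrying on: D4 → E4 → F#4.
From F#4 the exact shape gives F#4 E4 A#4 F#4 A#4.

F#4 E4 A#4 F#4 A#4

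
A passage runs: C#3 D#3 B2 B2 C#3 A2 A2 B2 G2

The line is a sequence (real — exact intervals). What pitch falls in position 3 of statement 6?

Db2

Grouping in 3s, the 3rd note of each cell is B2, A2, G2.
Each moves down a 2nd. Continuing: F2 → Eb2 → Db2.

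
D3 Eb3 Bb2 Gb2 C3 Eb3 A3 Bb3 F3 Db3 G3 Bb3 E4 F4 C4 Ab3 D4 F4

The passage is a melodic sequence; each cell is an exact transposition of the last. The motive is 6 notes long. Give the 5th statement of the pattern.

F#5 G5 D5 Bb4 E5 G5

The 6-note cells begin on D3, A3, E4 — each up a 5th from the last.
Continuing the starts: B4 → F#5.
So cell 5 is F#5 G5 D5 Bb4 E5 G5.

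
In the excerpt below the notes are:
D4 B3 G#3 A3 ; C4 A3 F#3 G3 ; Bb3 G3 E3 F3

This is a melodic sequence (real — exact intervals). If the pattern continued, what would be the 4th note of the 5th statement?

The unit is 4 notes. Position-4 pitches of the 3 shown cells: A3, G3, F3.
Extending down a 2nd: Eb3 → Db3.

Db3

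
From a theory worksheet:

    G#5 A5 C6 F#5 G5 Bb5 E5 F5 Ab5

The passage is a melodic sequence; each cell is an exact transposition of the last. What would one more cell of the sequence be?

The 3-note cells begin on G#5, F#5, E5 — each down a 2nd from the last.
So cell 4 is D5 Eb5 Gb5.

D5 Eb5 Gb5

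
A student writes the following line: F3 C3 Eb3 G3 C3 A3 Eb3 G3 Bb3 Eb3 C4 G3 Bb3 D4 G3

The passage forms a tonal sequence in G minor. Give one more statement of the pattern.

Eb4 Bb3 D4 F4 Bb3

The 5-note cells begin on F3, A3, C4 — each up a 3rd from the last.
Statement 4 starts on Eb4 and keeps the same diatonic contour: Eb4 Bb3 D4 F4 Bb3.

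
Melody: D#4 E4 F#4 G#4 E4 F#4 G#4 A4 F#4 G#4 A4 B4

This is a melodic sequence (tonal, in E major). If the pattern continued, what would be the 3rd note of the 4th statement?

The unit is 4 notes. Position-3 pitches of the 3 shown cells: F#4, G#4, A4.
One more up a 2nd gives B4.

B4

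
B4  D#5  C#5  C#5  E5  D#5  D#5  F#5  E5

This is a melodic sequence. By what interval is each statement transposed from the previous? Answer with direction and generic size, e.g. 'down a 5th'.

Unit = 3 notes; the statements start on B4, C#5, D#5, moving up a 2nd each time.
From B4 to C#5: up a 2nd.

up a 2nd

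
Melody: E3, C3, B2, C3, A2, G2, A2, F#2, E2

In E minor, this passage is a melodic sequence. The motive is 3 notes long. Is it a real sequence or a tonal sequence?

tonal

Every note is diatonic to E minor.
Cell 1 has -4 semitones from note 1 to 2, but cell 2 has -3 — the interval quality changes while the contour stays the same, which is the hallmark of a tonal sequence.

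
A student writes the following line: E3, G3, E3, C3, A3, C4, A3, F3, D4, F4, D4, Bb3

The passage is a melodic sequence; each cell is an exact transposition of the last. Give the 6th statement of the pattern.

F5 Ab5 F5 Db5

The 4-note cells begin on E3, A3, D4 — each up a 4th from the last.
Extending up a 4th: G4 → C5 → F5.
So cell 6 is F5 Ab5 F5 Db5.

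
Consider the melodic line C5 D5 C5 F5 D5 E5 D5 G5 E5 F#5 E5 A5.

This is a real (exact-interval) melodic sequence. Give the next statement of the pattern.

Unit = 4 notes; the statements start on C5, D5, E5, moving up a 2nd each time.
So cell 4 is F#5 G#5 F#5 B5.

F#5 G#5 F#5 B5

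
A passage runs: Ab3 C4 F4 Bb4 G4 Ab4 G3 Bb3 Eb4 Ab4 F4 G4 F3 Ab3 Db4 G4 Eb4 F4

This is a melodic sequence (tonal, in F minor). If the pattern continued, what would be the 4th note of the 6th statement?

Db4

The unit is 6 notes. Position-4 pitches of the 3 shown cells: Bb4, Ab4, G4.
Each moves down a 2nd. Continuing: F4 → Eb4 → Db4.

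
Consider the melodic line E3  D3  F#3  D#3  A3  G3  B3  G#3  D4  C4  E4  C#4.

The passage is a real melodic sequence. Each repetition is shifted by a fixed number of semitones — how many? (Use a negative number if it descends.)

5

With a 4-note motive the entries are E3, A3, D4, each up a 4th from the previous.
Counting half-steps from E3 to A3: 5.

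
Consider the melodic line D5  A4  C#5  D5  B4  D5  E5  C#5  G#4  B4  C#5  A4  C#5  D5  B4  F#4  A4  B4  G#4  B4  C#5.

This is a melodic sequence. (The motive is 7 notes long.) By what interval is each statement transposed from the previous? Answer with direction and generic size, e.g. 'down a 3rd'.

Unit = 7 notes; the statements start on D5, C#5, B4, moving down a 2nd each time.
From D5 to C#5: down a 2nd.

down a 2nd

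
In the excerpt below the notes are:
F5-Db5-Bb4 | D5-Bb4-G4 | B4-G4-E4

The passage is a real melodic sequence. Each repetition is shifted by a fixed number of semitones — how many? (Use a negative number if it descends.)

-3

With a 3-note motive the entries are F5, D5, B4, each down a 3rd from the previous.
F5 to D5 spans -3 semitones.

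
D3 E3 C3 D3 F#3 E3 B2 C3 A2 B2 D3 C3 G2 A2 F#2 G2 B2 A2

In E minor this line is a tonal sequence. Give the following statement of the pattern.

E2 F#2 D2 E2 G2 F#2

Unit = 6 notes; the statements start on D3, B2, G2, moving down a 3rd each time.
So cell 4 is E2 F#2 D2 E2 G2 F#2.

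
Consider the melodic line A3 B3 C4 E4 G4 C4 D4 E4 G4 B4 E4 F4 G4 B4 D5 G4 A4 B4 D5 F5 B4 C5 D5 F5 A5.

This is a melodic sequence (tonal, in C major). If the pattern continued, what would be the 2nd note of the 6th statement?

E5

The unit is 5 notes. Position-2 pitches of the 5 shown cells: B3, D4, F4, A4, C5.
Each moves up a 3rd; the next is E5.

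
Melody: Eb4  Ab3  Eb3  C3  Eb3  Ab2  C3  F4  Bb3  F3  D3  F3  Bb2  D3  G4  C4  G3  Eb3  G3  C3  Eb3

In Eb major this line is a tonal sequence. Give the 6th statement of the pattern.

C5 F4 C4 Ab3 C4 F3 Ab3

The 7-note cells begin on Eb4, F4, G4 — each up a 2nd from the last.
Carrying on: Ab4 → Bb4 → C5.
Statement 6 starts on C5 and keeps the same diatonic contour: C5 F4 C4 Ab3 C4 F3 Ab3.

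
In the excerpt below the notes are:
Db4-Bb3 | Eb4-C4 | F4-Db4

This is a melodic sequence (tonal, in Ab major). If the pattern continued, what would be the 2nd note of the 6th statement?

Grouping in 2s, the 2nd note of each cell is Bb3, C4, Db4.
Each moves up a 2nd. Continuing: Eb4 → F4 → G4.

G4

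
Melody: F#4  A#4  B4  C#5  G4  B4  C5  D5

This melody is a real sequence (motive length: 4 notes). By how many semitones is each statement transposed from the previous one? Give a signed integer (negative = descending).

1

With a 4-note motive the entries are F#4, G4, each up a 2nd from the previous.
F#4→G4 is 67 − 66 = 1 semitones.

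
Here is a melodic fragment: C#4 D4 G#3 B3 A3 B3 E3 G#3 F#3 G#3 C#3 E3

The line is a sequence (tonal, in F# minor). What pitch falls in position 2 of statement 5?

C#3

Grouping in 4s, the 2nd note of each cell is D4, B3, G#3.
Carrying that down a 3rd forward: E3 → C#3.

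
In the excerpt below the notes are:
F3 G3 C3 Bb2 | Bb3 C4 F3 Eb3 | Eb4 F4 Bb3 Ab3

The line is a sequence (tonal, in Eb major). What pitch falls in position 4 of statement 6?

C5

The unit is 4 notes. Position-4 pitches of the 3 shown cells: Bb2, Eb3, Ab3.
Extending up a 4th: D4 → G4 → C5.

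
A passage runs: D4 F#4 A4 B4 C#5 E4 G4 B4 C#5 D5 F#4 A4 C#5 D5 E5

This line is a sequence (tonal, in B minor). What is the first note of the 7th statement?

C#5

Unit = 5 notes; the statements start on D4, E4, F#4, moving up a 2nd each time.
Extending the heads up a 2nd: G4 → A4 → B4 → C#5.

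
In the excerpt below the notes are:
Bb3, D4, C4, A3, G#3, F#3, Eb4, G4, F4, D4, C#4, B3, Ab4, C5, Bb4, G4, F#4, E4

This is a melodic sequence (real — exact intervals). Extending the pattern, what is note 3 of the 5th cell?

Grouping in 6s, the 3rd note of each cell is C4, F4, Bb4.
Carrying that up a 4th forward: Eb5 → Ab5.

Ab5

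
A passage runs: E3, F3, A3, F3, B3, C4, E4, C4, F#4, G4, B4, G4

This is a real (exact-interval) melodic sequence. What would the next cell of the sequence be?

C#5 D5 F#5 D5

The 4-note cells begin on E3, B3, F#4 — each up a 5th from the last.
So cell 4 is C#5 D5 F#5 D5.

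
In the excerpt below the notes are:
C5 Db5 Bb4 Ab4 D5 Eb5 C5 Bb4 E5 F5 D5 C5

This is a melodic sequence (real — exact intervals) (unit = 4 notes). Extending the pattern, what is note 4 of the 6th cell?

F#5

Grouping in 4s, the 4th note of each cell is Ab4, Bb4, C5.
Each moves up a 2nd. Continuing: D5 → E5 → F#5.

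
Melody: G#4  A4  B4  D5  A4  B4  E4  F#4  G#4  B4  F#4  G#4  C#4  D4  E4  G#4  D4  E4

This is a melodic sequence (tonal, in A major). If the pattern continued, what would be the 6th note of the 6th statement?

F#3

The unit is 6 notes. Position-6 pitches of the 3 shown cells: B4, G#4, E4.
Extending down a 3rd: C#4 → A3 → F#3.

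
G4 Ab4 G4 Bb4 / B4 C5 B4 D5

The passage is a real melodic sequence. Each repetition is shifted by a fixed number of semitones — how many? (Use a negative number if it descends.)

4

With a 4-note motive the entries are G4, B4, each up a 3rd from the previous.
Counting half-steps from G4 to B4: 4.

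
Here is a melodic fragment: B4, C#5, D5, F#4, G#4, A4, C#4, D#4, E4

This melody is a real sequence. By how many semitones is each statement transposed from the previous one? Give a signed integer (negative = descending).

With a 3-note motive the entries are B4, F#4, C#4, each down a 4th from the previous.
Counting half-steps from B4 to F#4: -5.

-5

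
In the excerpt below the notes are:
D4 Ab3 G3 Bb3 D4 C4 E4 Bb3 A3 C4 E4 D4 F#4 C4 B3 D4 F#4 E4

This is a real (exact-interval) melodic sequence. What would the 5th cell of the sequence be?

With a 6-note motive the entries are D4, E4, F#4, each up a 2nd from the previous.
Extending up a 2nd: G#4 → A#4.
So cell 5 is A#4 E4 D#4 F#4 A#4 G#4.

A#4 E4 D#4 F#4 A#4 G#4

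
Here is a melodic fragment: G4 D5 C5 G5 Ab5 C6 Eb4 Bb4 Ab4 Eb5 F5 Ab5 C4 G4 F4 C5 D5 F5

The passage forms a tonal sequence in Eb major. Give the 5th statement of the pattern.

Taking 6-note groups, the heads are G4, Eb4, C4: the pattern moves down a 3rd.
Extending down a 3rd: Ab3 → F3.
From F3 the diatonic shape gives F3 C4 Bb3 F4 G4 Bb4.

F3 C4 Bb3 F4 G4 Bb4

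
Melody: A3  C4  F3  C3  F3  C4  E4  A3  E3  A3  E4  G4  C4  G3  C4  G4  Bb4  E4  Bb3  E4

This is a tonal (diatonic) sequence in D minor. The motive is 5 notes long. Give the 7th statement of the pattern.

F5 A5 D5 A4 D5

Taking 5-note groups, the heads are A3, C4, E4, G4: the pattern moves up a 3rd.
Continuing the starts: Bb4 → D5 → F5.
Statement 7 starts on F5 and keeps the same diatonic contour: F5 A5 D5 A4 D5.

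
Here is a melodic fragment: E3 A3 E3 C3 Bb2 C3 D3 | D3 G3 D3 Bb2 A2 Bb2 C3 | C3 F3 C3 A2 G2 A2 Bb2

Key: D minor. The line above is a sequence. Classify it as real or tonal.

Every note is diatonic to D minor.
Cell 1 has -2 semitones from note 4 to 5, but cell 2 has -1 — the interval quality changes while the contour stays the same, which is the hallmark of a tonal sequence.

tonal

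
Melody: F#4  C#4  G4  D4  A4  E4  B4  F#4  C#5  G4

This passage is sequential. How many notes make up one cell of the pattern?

10 notes total. Splitting into 5 groups of 2:
F#4 C#4 | G4 D4 | A4 E4 | B4 F#4 | C#5 G4
Each cell is the previous one up a 2nd — so the unit is 2 notes.

2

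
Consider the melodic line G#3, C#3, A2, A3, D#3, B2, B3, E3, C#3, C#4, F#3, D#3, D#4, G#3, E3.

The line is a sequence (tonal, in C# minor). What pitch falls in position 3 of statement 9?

B3

The unit is 3 notes. Position-3 pitches of the 5 shown cells: A2, B2, C#3, D#3, E3.
Carrying that up a 2nd forward: F#3 → G#3 → A3 → B3.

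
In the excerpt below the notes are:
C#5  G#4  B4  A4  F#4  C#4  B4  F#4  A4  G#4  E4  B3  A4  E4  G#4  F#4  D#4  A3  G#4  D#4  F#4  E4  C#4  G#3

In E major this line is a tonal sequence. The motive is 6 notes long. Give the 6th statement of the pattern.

E4 B3 D#4 C#4 A3 E3

Unit = 6 notes; the statements start on C#5, B4, A4, G#4, moving down a 2nd each time.
Carrying on: F#4 → E4.
From E4 the diatonic shape gives E4 B3 D#4 C#4 A3 E3.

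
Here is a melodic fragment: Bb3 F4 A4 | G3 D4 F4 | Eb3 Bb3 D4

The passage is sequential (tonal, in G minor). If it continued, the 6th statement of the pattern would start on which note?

Unit = 3 notes; the statements start on Bb3, G3, Eb3, moving down a 3rd each time.
Extending the heads down a 3rd: C3 → A2 → F2.

F2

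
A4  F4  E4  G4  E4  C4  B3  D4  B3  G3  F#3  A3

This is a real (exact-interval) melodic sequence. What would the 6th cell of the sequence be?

G#2 E2 D#2 F#2

Unit = 4 notes; the statements start on A4, E4, B3, moving down a 4th each time.
Continuing the starts: F#3 → C#3 → G#2.
From G#2 the exact shape gives G#2 E2 D#2 F#2.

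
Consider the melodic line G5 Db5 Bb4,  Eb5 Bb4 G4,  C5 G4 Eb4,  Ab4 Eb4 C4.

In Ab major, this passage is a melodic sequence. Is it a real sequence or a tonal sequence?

Every note is diatonic to Ab major.
Cell 1 has -6 semitones from note 1 to 2, but cell 2 has -5 — the interval quality changes while the contour stays the same, which is the hallmark of a tonal sequence.

tonal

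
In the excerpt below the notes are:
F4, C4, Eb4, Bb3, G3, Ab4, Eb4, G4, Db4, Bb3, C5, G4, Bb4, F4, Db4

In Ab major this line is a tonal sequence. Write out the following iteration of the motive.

Eb5 Bb4 Db5 Ab4 F4

Taking 5-note groups, the heads are F4, Ab4, C5: the pattern moves up a 3rd.
So cell 4 is Eb5 Bb4 Db5 Ab4 F4.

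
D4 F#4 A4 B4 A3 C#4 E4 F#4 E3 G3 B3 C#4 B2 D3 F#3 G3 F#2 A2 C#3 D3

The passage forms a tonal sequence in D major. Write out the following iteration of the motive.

With a 4-note motive the entries are D4, A3, E3, B2, F#2, each down a 4th from the previous.
So cell 6 is C#2 E2 G2 A2.

C#2 E2 G2 A2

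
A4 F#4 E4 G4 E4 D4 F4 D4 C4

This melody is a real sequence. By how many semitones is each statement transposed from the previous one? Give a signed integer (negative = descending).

The 3-note cells begin on A4, G4, F4 — each down a 2nd from the last.
A4→G4 is 67 − 69 = -2 semitones.

-2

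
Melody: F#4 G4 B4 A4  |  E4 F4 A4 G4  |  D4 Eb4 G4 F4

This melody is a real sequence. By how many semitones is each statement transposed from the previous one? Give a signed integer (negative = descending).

Taking 4-note groups, the heads are F#4, E4, D4: the pattern moves down a 2nd.
F#4 to E4 spans -2 semitones.

-2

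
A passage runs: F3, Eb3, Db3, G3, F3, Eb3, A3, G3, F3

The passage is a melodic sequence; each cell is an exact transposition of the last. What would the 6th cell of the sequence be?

D#4 C#4 B3

With a 3-note motive the entries are F3, G3, A3, each up a 2nd from the previous.
Carrying on: B3 → C#4 → D#4.
So cell 6 is D#4 C#4 B3.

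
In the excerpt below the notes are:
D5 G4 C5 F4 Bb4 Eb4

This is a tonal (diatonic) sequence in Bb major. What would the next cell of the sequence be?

A4 D4

With a 2-note motive the entries are D5, C5, Bb4, each down a 2nd from the previous.
So cell 4 is A4 D4.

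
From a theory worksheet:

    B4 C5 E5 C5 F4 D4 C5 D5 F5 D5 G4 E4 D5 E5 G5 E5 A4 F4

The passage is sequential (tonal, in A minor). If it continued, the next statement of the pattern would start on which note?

E5

Taking 6-note groups, the heads are B4, C5, D5: the pattern moves up a 2nd.
One more step up a 2nd gives E5.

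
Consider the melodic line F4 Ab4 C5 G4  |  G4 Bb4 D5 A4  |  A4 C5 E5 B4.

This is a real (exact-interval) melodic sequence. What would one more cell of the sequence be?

B4 D5 F#5 C#5

The 4-note cells begin on F4, G4, A4 — each up a 2nd from the last.
From B4 the exact shape gives B4 D5 F#5 C#5.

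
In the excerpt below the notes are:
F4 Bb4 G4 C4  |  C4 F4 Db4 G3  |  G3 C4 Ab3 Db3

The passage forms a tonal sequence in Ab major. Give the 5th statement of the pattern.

Taking 4-note groups, the heads are F4, C4, G3: the pattern moves down a 4th.
Extending down a 4th: Db3 → Ab2.
Statement 5 starts on Ab2 and keeps the same diatonic contour: Ab2 Db3 Bb2 Eb2.

Ab2 Db3 Bb2 Eb2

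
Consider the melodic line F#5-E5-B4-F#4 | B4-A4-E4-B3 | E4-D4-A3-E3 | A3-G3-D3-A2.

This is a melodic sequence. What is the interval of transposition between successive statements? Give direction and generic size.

Unit = 4 notes; the statements start on F#5, B4, E4, A3, moving down a 5th each time.
F#5 to B4 is down a 5th.

down a 5th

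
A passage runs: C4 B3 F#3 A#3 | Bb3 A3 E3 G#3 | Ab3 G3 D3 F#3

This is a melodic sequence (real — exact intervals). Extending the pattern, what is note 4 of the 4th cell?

E3

With 4-note cells, note 4 of each statement runs A#3, G#3, F#3.
From F#3, down a 2nd gives E3.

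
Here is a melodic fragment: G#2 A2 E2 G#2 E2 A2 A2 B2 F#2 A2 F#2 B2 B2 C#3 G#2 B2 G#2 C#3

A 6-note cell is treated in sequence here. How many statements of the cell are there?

3

18 notes in groups of 6 gives 18/6 = 3 statements.
Starts: G#2, A2, B2 — each up a 2nd.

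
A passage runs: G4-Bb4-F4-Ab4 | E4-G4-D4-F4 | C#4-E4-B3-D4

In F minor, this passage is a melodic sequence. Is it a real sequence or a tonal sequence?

real

Each cell has the same semitone pattern (3, -5, 3) — intervals are preserved exactly.
And E4 lies outside F minor, so the sequence is real rather than tonal.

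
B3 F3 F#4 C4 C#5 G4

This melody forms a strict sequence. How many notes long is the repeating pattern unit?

2

There are 6 notes; a 2-note unit gives 3 cells:
B3 F3 | F#4 C4 | C#5 G4
That's a consistent up a 5th shift per cell, and no other grouping gives one.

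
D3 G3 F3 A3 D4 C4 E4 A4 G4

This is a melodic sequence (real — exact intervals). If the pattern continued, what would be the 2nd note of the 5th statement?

With 3-note cells, note 2 of each statement runs G3, D4, A4.
Each moves up a 5th. Continuing: E5 → B5.

B5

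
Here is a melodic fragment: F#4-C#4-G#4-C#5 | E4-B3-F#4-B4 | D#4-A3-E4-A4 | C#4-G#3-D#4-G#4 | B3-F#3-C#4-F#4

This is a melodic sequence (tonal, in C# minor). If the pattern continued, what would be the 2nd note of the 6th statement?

E3

Grouping in 4s, the 2nd note of each cell is C#4, B3, A3, G#3, F#3.
Each moves down a 2nd; the next is E3.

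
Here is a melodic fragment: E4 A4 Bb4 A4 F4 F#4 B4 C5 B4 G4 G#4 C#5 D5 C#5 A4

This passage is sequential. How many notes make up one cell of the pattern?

5

There are 15 notes; a 5-note unit gives 3 cells:
E4 A4 Bb4 A4 F4 | F#4 B4 C5 B4 G4 | G#4 C#5 D5 C#5 A4
Every group is a transposition up a 2nd of the one before; no shorter unit works.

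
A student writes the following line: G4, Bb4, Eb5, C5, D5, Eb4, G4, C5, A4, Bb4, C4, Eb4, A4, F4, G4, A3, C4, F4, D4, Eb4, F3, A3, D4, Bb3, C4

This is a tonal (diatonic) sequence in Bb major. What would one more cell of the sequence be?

D3 F3 Bb3 G3 A3

Taking 5-note groups, the heads are G4, Eb4, C4, A3, F3: the pattern moves down a 3rd.
From D3 the diatonic shape gives D3 F3 Bb3 G3 A3.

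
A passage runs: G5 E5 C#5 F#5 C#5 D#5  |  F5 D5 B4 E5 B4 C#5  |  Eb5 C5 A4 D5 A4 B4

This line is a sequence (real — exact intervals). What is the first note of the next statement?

Taking 6-note groups, the heads are G5, F5, Eb5: the pattern moves down a 2nd.
One more step down a 2nd gives Db5.

Db5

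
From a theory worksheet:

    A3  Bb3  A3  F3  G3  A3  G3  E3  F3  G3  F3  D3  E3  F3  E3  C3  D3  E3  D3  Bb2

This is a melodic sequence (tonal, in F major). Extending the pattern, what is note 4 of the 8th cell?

F2

Grouping in 4s, the 4th note of each cell is F3, E3, D3, C3, Bb2.
Extending down a 2nd: A2 → G2 → F2.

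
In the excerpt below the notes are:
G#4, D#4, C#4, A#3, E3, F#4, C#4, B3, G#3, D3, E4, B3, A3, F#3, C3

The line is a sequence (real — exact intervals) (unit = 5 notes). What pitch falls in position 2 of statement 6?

Grouping in 5s, the 2nd note of each cell is D#4, C#4, B3.
Each moves down a 2nd. Continuing: A3 → G3 → F3.

F3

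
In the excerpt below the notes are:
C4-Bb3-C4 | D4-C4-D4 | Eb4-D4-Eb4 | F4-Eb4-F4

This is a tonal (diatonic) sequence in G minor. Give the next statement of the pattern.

The 3-note cells begin on C4, D4, Eb4, F4 — each up a 2nd from the last.
Statement 5 starts on G4 and keeps the same diatonic contour: G4 F4 G4.

G4 F4 G4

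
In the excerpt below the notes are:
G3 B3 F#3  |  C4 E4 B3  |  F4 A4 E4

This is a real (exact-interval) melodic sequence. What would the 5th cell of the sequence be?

Eb5 G5 D5

With a 3-note motive the entries are G3, C4, F4, each up a 4th from the previous.
Carrying on: Bb4 → Eb5.
Statement 5 starts on Eb5 and keeps the same exact contour: Eb5 G5 D5.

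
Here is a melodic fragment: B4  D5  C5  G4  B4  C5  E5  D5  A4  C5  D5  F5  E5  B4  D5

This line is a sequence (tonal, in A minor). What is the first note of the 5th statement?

F5

Taking 5-note groups, the heads are B4, C5, D5: the pattern moves up a 2nd.
Continuing: E5 → F5. Statement 5 starts on F5.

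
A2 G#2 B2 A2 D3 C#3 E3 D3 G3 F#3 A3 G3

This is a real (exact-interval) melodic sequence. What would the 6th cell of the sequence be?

Bb4 A4 C5 Bb4

Taking 4-note groups, the heads are A2, D3, G3: the pattern moves up a 4th.
Extending up a 4th: C4 → F4 → Bb4.
So cell 6 is Bb4 A4 C5 Bb4.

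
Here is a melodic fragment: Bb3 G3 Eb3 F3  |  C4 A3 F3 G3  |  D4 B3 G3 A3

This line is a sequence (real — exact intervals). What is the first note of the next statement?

E4

Taking 4-note groups, the heads are Bb3, C4, D4: the pattern moves up a 2nd.
The next head, up a 2nd from D4, is E4.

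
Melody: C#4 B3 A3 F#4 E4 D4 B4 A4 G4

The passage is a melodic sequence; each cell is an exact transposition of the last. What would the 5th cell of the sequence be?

A5 G5 F5

Taking 3-note groups, the heads are C#4, F#4, B4: the pattern moves up a 4th.
Continuing the starts: E5 → A5.
From A5 the exact shape gives A5 G5 F5.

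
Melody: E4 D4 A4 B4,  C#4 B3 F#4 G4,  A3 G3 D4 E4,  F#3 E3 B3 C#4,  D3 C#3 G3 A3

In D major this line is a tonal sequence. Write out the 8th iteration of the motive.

E2 D2 A2 B2

With a 4-note motive the entries are E4, C#4, A3, F#3, D3, each down a 3rd from the previous.
Continuing the starts: B2 → G2 → E2.
Statement 8 starts on E2 and keeps the same diatonic contour: E2 D2 A2 B2.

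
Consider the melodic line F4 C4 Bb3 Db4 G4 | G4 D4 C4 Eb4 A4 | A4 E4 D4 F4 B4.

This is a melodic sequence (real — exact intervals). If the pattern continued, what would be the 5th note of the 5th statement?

D#5

With 5-note cells, note 5 of each statement runs G4, A4, B4.
Extending up a 2nd: C#5 → D#5.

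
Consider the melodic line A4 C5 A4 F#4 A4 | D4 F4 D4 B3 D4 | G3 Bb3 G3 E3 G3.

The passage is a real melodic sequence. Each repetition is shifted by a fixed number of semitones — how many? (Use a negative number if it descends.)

-7

Unit = 5 notes; the statements start on A4, D4, G3, moving down a 5th each time.
A4 to D4 spans -7 semitones.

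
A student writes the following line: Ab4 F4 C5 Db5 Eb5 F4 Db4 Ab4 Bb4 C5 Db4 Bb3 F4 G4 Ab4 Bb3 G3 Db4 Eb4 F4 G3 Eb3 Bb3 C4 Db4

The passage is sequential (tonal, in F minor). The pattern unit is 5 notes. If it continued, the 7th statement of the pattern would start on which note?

C3

Taking 5-note groups, the heads are Ab4, F4, Db4, Bb3, G3: the pattern moves down a 3rd.
Extending the heads down a 3rd: Eb3 → C3.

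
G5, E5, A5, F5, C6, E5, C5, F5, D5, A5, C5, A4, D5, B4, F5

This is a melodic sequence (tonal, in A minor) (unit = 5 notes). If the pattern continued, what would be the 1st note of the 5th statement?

Grouping in 5s, the 1st note of each cell is G5, E5, C5.
Each moves down a 3rd. Continuing: A4 → F4.

F4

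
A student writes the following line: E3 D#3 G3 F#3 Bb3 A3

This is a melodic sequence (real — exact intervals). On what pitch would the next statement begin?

Db4

Taking 2-note groups, the heads are E3, G3, Bb3: the pattern moves up a 3rd.
One more step up a 3rd gives Db4.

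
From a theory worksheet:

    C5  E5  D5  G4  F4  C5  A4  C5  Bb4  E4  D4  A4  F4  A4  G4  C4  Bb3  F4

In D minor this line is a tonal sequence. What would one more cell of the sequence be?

D4 F4 E4 A3 G3 D4

With a 6-note motive the entries are C5, A4, F4, each down a 3rd from the previous.
From D4 the diatonic shape gives D4 F4 E4 A3 G3 D4.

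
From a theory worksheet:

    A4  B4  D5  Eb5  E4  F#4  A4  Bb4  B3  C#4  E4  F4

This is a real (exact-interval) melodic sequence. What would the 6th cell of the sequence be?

G#2 A#2 C#3 D3

Unit = 4 notes; the statements start on A4, E4, B3, moving down a 4th each time.
Continuing the starts: F#3 → C#3 → G#2.
From G#2 the exact shape gives G#2 A#2 C#3 D3.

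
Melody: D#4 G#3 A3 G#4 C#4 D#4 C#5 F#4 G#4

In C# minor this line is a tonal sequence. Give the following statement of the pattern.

F#5 B4 C#5

With a 3-note motive the entries are D#4, G#4, C#5, each up a 4th from the previous.
Statement 4 starts on F#5 and keeps the same diatonic contour: F#5 B4 C#5.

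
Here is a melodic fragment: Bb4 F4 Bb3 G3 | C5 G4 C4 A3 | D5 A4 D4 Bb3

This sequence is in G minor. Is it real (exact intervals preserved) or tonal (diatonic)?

Every note is diatonic to G minor.
Cell 1 has -3 semitones from note 3 to 4, but cell 3 has -4 — the interval quality changes while the contour stays the same, which is the hallmark of a tonal sequence.

tonal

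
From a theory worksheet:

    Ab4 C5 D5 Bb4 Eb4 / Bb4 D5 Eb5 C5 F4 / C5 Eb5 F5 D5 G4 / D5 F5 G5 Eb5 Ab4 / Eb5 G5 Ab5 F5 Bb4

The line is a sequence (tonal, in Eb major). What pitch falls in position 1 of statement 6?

F5

Grouping in 5s, the 1st note of each cell is Ab4, Bb4, C5, D5, Eb5.
Each moves up a 2nd; the next is F5.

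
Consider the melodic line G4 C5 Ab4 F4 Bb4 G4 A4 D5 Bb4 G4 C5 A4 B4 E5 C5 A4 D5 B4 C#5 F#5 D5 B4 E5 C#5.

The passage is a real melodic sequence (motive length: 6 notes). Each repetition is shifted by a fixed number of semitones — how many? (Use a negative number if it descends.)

2

Taking 6-note groups, the heads are G4, A4, B4, C#5: the pattern moves up a 2nd.
G4→A4 is 69 − 67 = 2 semitones.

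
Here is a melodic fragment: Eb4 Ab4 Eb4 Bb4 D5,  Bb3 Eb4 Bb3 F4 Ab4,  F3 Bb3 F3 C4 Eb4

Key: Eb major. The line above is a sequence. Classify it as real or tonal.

tonal

Every note is diatonic to Eb major.
Cell 1 has +4 semitones from note 4 to 5, but cell 2 has +3 — the interval quality changes while the contour stays the same, which is the hallmark of a tonal sequence.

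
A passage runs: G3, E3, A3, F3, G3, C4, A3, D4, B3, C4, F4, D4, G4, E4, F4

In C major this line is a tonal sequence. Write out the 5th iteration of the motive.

E5 C5 F5 D5 E5

The 5-note cells begin on G3, C4, F4 — each up a 4th from the last.
Continuing the starts: B4 → E5.
From E5 the diatonic shape gives E5 C5 F5 D5 E5.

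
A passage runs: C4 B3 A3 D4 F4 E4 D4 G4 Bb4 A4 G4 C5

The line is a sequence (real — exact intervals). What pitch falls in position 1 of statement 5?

With 4-note cells, note 1 of each statement runs C4, F4, Bb4.
Carrying that up a 4th forward: Eb5 → Ab5.

Ab5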